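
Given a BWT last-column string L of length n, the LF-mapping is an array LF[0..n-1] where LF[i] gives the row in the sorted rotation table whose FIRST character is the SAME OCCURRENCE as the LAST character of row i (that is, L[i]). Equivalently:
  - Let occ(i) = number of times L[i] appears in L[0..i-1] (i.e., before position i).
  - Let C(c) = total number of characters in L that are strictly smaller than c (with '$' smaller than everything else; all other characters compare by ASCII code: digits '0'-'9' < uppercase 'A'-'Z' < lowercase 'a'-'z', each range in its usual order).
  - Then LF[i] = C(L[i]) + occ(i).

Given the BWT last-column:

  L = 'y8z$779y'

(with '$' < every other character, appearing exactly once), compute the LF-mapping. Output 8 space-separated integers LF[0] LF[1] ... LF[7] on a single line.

Answer: 5 3 7 0 1 2 4 6

Derivation:
Char counts: '$':1, '7':2, '8':1, '9':1, 'y':2, 'z':1
C (first-col start): C('$')=0, C('7')=1, C('8')=3, C('9')=4, C('y')=5, C('z')=7
L[0]='y': occ=0, LF[0]=C('y')+0=5+0=5
L[1]='8': occ=0, LF[1]=C('8')+0=3+0=3
L[2]='z': occ=0, LF[2]=C('z')+0=7+0=7
L[3]='$': occ=0, LF[3]=C('$')+0=0+0=0
L[4]='7': occ=0, LF[4]=C('7')+0=1+0=1
L[5]='7': occ=1, LF[5]=C('7')+1=1+1=2
L[6]='9': occ=0, LF[6]=C('9')+0=4+0=4
L[7]='y': occ=1, LF[7]=C('y')+1=5+1=6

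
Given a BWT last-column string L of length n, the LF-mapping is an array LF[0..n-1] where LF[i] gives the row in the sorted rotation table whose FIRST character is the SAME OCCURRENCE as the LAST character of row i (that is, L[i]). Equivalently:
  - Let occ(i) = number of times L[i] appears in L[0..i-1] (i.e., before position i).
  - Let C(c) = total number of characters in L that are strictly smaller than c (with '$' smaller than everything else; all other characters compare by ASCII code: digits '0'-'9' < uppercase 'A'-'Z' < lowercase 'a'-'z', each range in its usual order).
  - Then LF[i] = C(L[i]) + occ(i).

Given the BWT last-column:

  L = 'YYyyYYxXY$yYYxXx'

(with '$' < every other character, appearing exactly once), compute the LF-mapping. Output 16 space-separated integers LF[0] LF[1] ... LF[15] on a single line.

Answer: 3 4 13 14 5 6 10 1 7 0 15 8 9 11 2 12

Derivation:
Char counts: '$':1, 'X':2, 'Y':7, 'x':3, 'y':3
C (first-col start): C('$')=0, C('X')=1, C('Y')=3, C('x')=10, C('y')=13
L[0]='Y': occ=0, LF[0]=C('Y')+0=3+0=3
L[1]='Y': occ=1, LF[1]=C('Y')+1=3+1=4
L[2]='y': occ=0, LF[2]=C('y')+0=13+0=13
L[3]='y': occ=1, LF[3]=C('y')+1=13+1=14
L[4]='Y': occ=2, LF[4]=C('Y')+2=3+2=5
L[5]='Y': occ=3, LF[5]=C('Y')+3=3+3=6
L[6]='x': occ=0, LF[6]=C('x')+0=10+0=10
L[7]='X': occ=0, LF[7]=C('X')+0=1+0=1
L[8]='Y': occ=4, LF[8]=C('Y')+4=3+4=7
L[9]='$': occ=0, LF[9]=C('$')+0=0+0=0
L[10]='y': occ=2, LF[10]=C('y')+2=13+2=15
L[11]='Y': occ=5, LF[11]=C('Y')+5=3+5=8
L[12]='Y': occ=6, LF[12]=C('Y')+6=3+6=9
L[13]='x': occ=1, LF[13]=C('x')+1=10+1=11
L[14]='X': occ=1, LF[14]=C('X')+1=1+1=2
L[15]='x': occ=2, LF[15]=C('x')+2=10+2=12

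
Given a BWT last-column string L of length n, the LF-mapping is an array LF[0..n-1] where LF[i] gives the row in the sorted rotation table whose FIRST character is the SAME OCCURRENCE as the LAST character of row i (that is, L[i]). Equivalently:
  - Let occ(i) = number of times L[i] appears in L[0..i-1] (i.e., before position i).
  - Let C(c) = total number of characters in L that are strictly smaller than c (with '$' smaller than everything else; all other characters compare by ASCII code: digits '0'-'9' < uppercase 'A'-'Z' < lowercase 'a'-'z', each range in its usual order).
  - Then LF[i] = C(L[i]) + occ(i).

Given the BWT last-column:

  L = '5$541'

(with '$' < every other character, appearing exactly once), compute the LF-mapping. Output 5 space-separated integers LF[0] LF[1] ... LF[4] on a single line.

Answer: 3 0 4 2 1

Derivation:
Char counts: '$':1, '1':1, '4':1, '5':2
C (first-col start): C('$')=0, C('1')=1, C('4')=2, C('5')=3
L[0]='5': occ=0, LF[0]=C('5')+0=3+0=3
L[1]='$': occ=0, LF[1]=C('$')+0=0+0=0
L[2]='5': occ=1, LF[2]=C('5')+1=3+1=4
L[3]='4': occ=0, LF[3]=C('4')+0=2+0=2
L[4]='1': occ=0, LF[4]=C('1')+0=1+0=1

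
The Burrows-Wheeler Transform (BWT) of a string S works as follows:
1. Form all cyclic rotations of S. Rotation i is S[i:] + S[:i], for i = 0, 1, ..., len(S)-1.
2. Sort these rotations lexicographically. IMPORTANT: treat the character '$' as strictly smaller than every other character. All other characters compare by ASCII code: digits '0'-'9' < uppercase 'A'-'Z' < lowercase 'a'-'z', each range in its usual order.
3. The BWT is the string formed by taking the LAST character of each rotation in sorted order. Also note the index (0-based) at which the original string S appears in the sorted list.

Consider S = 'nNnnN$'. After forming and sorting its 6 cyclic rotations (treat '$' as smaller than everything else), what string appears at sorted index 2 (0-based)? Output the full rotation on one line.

All 6 rotations (rotation i = S[i:]+S[:i]):
  rot[0] = nNnnN$
  rot[1] = NnnN$n
  rot[2] = nnN$nN
  rot[3] = nN$nNn
  rot[4] = N$nNnn
  rot[5] = $nNnnN
Sorted (with $ < everything):
  sorted[0] = $nNnnN
  sorted[1] = N$nNnn
  sorted[2] = NnnN$n
  sorted[3] = nN$nNn
  sorted[4] = nNnnN$
  sorted[5] = nnN$nN
sorted[2] = NnnN$n

Answer: NnnN$n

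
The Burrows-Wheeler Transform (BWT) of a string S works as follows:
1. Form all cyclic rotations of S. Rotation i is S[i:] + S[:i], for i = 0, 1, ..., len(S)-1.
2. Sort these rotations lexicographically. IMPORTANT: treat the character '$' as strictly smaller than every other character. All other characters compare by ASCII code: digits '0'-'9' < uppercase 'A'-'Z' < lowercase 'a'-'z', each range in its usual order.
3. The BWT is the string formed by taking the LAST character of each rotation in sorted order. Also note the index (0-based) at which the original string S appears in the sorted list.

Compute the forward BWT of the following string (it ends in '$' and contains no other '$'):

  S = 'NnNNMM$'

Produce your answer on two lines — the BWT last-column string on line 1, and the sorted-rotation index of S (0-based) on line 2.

Answer: MMNNn$N
5

Derivation:
All 7 rotations (rotation i = S[i:]+S[:i]):
  rot[0] = NnNNMM$
  rot[1] = nNNMM$N
  rot[2] = NNMM$Nn
  rot[3] = NMM$NnN
  rot[4] = MM$NnNN
  rot[5] = M$NnNNM
  rot[6] = $NnNNMM
Sorted (with $ < everything):
  sorted[0] = $NnNNMM  (last char: 'M')
  sorted[1] = M$NnNNM  (last char: 'M')
  sorted[2] = MM$NnNN  (last char: 'N')
  sorted[3] = NMM$NnN  (last char: 'N')
  sorted[4] = NNMM$Nn  (last char: 'n')
  sorted[5] = NnNNMM$  (last char: '$')
  sorted[6] = nNNMM$N  (last char: 'N')
Last column: MMNNn$N
Original string S is at sorted index 5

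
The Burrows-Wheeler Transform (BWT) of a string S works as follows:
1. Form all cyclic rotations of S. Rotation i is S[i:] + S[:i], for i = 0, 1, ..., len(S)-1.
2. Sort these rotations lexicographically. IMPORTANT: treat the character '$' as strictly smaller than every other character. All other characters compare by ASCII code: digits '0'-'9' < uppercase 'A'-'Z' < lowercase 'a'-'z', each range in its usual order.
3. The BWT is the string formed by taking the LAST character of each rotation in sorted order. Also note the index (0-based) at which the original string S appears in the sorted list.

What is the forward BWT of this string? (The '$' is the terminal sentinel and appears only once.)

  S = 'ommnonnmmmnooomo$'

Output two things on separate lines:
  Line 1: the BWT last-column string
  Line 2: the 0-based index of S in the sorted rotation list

All 17 rotations (rotation i = S[i:]+S[:i]):
  rot[0] = ommnonnmmmnooomo$
  rot[1] = mmnonnmmmnooomo$o
  rot[2] = mnonnmmmnooomo$om
  rot[3] = nonnmmmnooomo$omm
  rot[4] = onnmmmnooomo$ommn
  rot[5] = nnmmmnooomo$ommno
  rot[6] = nmmmnooomo$ommnon
  rot[7] = mmmnooomo$ommnonn
  rot[8] = mmnooomo$ommnonnm
  rot[9] = mnooomo$ommnonnmm
  rot[10] = nooomo$ommnonnmmm
  rot[11] = ooomo$ommnonnmmmn
  rot[12] = oomo$ommnonnmmmno
  rot[13] = omo$ommnonnmmmnoo
  rot[14] = mo$ommnonnmmmnooo
  rot[15] = o$ommnonnmmmnooom
  rot[16] = $ommnonnmmmnooomo
Sorted (with $ < everything):
  sorted[0] = $ommnonnmmmnooomo  (last char: 'o')
  sorted[1] = mmmnooomo$ommnonn  (last char: 'n')
  sorted[2] = mmnonnmmmnooomo$o  (last char: 'o')
  sorted[3] = mmnooomo$ommnonnm  (last char: 'm')
  sorted[4] = mnonnmmmnooomo$om  (last char: 'm')
  sorted[5] = mnooomo$ommnonnmm  (last char: 'm')
  sorted[6] = mo$ommnonnmmmnooo  (last char: 'o')
  sorted[7] = nmmmnooomo$ommnon  (last char: 'n')
  sorted[8] = nnmmmnooomo$ommno  (last char: 'o')
  sorted[9] = nonnmmmnooomo$omm  (last char: 'm')
  sorted[10] = nooomo$ommnonnmmm  (last char: 'm')
  sorted[11] = o$ommnonnmmmnooom  (last char: 'm')
  sorted[12] = ommnonnmmmnooomo$  (last char: '$')
  sorted[13] = omo$ommnonnmmmnoo  (last char: 'o')
  sorted[14] = onnmmmnooomo$ommn  (last char: 'n')
  sorted[15] = oomo$ommnonnmmmno  (last char: 'o')
  sorted[16] = ooomo$ommnonnmmmn  (last char: 'n')
Last column: onommmonommm$onon
Original string S is at sorted index 12

Answer: onommmonommm$onon
12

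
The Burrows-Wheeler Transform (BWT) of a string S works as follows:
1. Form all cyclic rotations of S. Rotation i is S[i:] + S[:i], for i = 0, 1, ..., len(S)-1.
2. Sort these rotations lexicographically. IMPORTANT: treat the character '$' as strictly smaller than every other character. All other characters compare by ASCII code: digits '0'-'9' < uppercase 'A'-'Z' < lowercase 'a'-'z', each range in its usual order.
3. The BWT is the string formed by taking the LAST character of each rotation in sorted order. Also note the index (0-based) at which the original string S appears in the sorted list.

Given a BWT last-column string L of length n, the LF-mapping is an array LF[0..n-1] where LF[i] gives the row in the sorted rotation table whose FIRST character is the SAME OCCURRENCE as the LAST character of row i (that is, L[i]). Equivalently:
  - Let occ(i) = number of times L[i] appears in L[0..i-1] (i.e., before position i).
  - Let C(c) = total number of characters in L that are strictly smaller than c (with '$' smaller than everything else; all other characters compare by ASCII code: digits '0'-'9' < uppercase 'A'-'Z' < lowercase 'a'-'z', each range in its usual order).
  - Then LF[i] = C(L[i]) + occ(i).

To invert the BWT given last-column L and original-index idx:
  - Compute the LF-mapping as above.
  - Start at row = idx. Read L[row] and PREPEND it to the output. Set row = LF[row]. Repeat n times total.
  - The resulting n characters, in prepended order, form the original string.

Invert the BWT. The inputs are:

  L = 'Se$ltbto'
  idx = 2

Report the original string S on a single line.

LF mapping: 1 3 0 4 6 2 7 5
Walk LF starting at row 2, prepending L[row]:
  step 1: row=2, L[2]='$', prepend. Next row=LF[2]=0
  step 2: row=0, L[0]='S', prepend. Next row=LF[0]=1
  step 3: row=1, L[1]='e', prepend. Next row=LF[1]=3
  step 4: row=3, L[3]='l', prepend. Next row=LF[3]=4
  step 5: row=4, L[4]='t', prepend. Next row=LF[4]=6
  step 6: row=6, L[6]='t', prepend. Next row=LF[6]=7
  step 7: row=7, L[7]='o', prepend. Next row=LF[7]=5
  step 8: row=5, L[5]='b', prepend. Next row=LF[5]=2
Reversed output: bottleS$

Answer: bottleS$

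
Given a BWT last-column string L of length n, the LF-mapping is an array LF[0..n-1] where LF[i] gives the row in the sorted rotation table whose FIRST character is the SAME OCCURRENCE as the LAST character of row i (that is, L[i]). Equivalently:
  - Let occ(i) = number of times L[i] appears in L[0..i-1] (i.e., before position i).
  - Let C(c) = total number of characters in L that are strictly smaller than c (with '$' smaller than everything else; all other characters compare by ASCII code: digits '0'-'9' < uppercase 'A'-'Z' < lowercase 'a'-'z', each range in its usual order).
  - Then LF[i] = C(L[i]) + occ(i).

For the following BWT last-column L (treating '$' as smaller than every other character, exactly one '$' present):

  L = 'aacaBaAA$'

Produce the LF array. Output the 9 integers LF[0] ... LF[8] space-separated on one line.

Char counts: '$':1, 'A':2, 'B':1, 'a':4, 'c':1
C (first-col start): C('$')=0, C('A')=1, C('B')=3, C('a')=4, C('c')=8
L[0]='a': occ=0, LF[0]=C('a')+0=4+0=4
L[1]='a': occ=1, LF[1]=C('a')+1=4+1=5
L[2]='c': occ=0, LF[2]=C('c')+0=8+0=8
L[3]='a': occ=2, LF[3]=C('a')+2=4+2=6
L[4]='B': occ=0, LF[4]=C('B')+0=3+0=3
L[5]='a': occ=3, LF[5]=C('a')+3=4+3=7
L[6]='A': occ=0, LF[6]=C('A')+0=1+0=1
L[7]='A': occ=1, LF[7]=C('A')+1=1+1=2
L[8]='$': occ=0, LF[8]=C('$')+0=0+0=0

Answer: 4 5 8 6 3 7 1 2 0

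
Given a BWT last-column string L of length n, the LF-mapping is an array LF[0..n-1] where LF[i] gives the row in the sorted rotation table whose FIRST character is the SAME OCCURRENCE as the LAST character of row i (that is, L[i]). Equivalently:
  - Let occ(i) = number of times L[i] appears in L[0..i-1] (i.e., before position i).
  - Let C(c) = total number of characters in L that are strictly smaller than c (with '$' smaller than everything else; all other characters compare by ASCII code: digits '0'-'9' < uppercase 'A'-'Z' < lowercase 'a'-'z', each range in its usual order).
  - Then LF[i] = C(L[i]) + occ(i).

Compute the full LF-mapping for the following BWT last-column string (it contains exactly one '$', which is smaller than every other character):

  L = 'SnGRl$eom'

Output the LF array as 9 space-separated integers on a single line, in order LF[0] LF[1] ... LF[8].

Char counts: '$':1, 'G':1, 'R':1, 'S':1, 'e':1, 'l':1, 'm':1, 'n':1, 'o':1
C (first-col start): C('$')=0, C('G')=1, C('R')=2, C('S')=3, C('e')=4, C('l')=5, C('m')=6, C('n')=7, C('o')=8
L[0]='S': occ=0, LF[0]=C('S')+0=3+0=3
L[1]='n': occ=0, LF[1]=C('n')+0=7+0=7
L[2]='G': occ=0, LF[2]=C('G')+0=1+0=1
L[3]='R': occ=0, LF[3]=C('R')+0=2+0=2
L[4]='l': occ=0, LF[4]=C('l')+0=5+0=5
L[5]='$': occ=0, LF[5]=C('$')+0=0+0=0
L[6]='e': occ=0, LF[6]=C('e')+0=4+0=4
L[7]='o': occ=0, LF[7]=C('o')+0=8+0=8
L[8]='m': occ=0, LF[8]=C('m')+0=6+0=6

Answer: 3 7 1 2 5 0 4 8 6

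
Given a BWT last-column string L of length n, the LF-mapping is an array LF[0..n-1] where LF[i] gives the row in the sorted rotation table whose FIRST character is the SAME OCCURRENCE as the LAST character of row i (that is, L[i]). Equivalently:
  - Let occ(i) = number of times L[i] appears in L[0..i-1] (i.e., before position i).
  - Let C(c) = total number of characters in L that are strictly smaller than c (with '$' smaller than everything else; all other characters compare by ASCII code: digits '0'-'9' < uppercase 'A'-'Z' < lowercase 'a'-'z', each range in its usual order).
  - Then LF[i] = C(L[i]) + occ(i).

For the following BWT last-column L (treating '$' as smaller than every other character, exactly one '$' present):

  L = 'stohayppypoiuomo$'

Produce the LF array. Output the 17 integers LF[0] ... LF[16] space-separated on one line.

Char counts: '$':1, 'a':1, 'h':1, 'i':1, 'm':1, 'o':4, 'p':3, 's':1, 't':1, 'u':1, 'y':2
C (first-col start): C('$')=0, C('a')=1, C('h')=2, C('i')=3, C('m')=4, C('o')=5, C('p')=9, C('s')=12, C('t')=13, C('u')=14, C('y')=15
L[0]='s': occ=0, LF[0]=C('s')+0=12+0=12
L[1]='t': occ=0, LF[1]=C('t')+0=13+0=13
L[2]='o': occ=0, LF[2]=C('o')+0=5+0=5
L[3]='h': occ=0, LF[3]=C('h')+0=2+0=2
L[4]='a': occ=0, LF[4]=C('a')+0=1+0=1
L[5]='y': occ=0, LF[5]=C('y')+0=15+0=15
L[6]='p': occ=0, LF[6]=C('p')+0=9+0=9
L[7]='p': occ=1, LF[7]=C('p')+1=9+1=10
L[8]='y': occ=1, LF[8]=C('y')+1=15+1=16
L[9]='p': occ=2, LF[9]=C('p')+2=9+2=11
L[10]='o': occ=1, LF[10]=C('o')+1=5+1=6
L[11]='i': occ=0, LF[11]=C('i')+0=3+0=3
L[12]='u': occ=0, LF[12]=C('u')+0=14+0=14
L[13]='o': occ=2, LF[13]=C('o')+2=5+2=7
L[14]='m': occ=0, LF[14]=C('m')+0=4+0=4
L[15]='o': occ=3, LF[15]=C('o')+3=5+3=8
L[16]='$': occ=0, LF[16]=C('$')+0=0+0=0

Answer: 12 13 5 2 1 15 9 10 16 11 6 3 14 7 4 8 0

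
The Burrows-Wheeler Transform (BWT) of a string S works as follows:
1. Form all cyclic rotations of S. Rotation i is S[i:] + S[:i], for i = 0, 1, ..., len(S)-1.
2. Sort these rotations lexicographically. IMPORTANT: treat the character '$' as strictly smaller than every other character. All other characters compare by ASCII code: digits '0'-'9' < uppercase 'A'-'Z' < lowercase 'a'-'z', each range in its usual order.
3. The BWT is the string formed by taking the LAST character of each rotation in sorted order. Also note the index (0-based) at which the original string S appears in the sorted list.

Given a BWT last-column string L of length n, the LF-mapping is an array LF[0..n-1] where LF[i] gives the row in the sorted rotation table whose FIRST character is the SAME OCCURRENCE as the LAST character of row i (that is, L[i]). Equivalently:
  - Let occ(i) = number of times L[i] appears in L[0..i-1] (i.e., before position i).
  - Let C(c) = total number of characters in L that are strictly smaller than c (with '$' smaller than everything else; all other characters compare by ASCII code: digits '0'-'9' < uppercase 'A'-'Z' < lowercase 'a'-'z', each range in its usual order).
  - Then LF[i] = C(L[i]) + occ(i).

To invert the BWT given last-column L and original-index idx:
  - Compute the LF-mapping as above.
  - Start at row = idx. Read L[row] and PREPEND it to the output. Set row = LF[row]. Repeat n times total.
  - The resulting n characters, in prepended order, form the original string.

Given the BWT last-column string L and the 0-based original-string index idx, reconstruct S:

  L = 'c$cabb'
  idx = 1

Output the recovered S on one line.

LF mapping: 4 0 5 1 2 3
Walk LF starting at row 1, prepending L[row]:
  step 1: row=1, L[1]='$', prepend. Next row=LF[1]=0
  step 2: row=0, L[0]='c', prepend. Next row=LF[0]=4
  step 3: row=4, L[4]='b', prepend. Next row=LF[4]=2
  step 4: row=2, L[2]='c', prepend. Next row=LF[2]=5
  step 5: row=5, L[5]='b', prepend. Next row=LF[5]=3
  step 6: row=3, L[3]='a', prepend. Next row=LF[3]=1
Reversed output: abcbc$

Answer: abcbc$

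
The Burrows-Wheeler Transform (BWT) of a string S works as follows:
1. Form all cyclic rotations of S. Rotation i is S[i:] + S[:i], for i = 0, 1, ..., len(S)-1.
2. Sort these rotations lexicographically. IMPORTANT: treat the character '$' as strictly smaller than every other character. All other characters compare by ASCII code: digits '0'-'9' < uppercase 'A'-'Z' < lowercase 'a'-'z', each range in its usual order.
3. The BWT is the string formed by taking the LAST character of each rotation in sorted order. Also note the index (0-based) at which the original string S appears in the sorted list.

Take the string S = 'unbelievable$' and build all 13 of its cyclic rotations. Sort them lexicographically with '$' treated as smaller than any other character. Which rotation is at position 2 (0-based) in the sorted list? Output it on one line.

Answer: believable$un

Derivation:
All 13 rotations (rotation i = S[i:]+S[:i]):
  rot[0] = unbelievable$
  rot[1] = nbelievable$u
  rot[2] = believable$un
  rot[3] = elievable$unb
  rot[4] = lievable$unbe
  rot[5] = ievable$unbel
  rot[6] = evable$unbeli
  rot[7] = vable$unbelie
  rot[8] = able$unbeliev
  rot[9] = ble$unbelieva
  rot[10] = le$unbelievab
  rot[11] = e$unbelievabl
  rot[12] = $unbelievable
Sorted (with $ < everything):
  sorted[0] = $unbelievable
  sorted[1] = able$unbeliev
  sorted[2] = believable$un
  sorted[3] = ble$unbelieva
  sorted[4] = e$unbelievabl
  sorted[5] = elievable$unb
  sorted[6] = evable$unbeli
  sorted[7] = ievable$unbel
  sorted[8] = le$unbelievab
  sorted[9] = lievable$unbe
  sorted[10] = nbelievable$u
  sorted[11] = unbelievable$
  sorted[12] = vable$unbelie
sorted[2] = believable$un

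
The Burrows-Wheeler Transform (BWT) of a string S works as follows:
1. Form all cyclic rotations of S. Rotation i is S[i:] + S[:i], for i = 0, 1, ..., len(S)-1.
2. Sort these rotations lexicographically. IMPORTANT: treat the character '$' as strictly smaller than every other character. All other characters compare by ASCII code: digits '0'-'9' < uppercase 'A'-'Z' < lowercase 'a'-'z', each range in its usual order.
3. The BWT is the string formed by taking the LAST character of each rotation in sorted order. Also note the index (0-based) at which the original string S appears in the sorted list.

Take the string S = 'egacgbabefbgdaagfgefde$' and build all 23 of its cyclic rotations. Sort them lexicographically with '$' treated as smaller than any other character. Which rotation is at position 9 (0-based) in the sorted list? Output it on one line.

Answer: daagfgefde$egacgbabefbg

Derivation:
All 23 rotations (rotation i = S[i:]+S[:i]):
  rot[0] = egacgbabefbgdaagfgefde$
  rot[1] = gacgbabefbgdaagfgefde$e
  rot[2] = acgbabefbgdaagfgefde$eg
  rot[3] = cgbabefbgdaagfgefde$ega
  rot[4] = gbabefbgdaagfgefde$egac
  rot[5] = babefbgdaagfgefde$egacg
  rot[6] = abefbgdaagfgefde$egacgb
  rot[7] = befbgdaagfgefde$egacgba
  rot[8] = efbgdaagfgefde$egacgbab
  rot[9] = fbgdaagfgefde$egacgbabe
  rot[10] = bgdaagfgefde$egacgbabef
  rot[11] = gdaagfgefde$egacgbabefb
  rot[12] = daagfgefde$egacgbabefbg
  rot[13] = aagfgefde$egacgbabefbgd
  rot[14] = agfgefde$egacgbabefbgda
  rot[15] = gfgefde$egacgbabefbgdaa
  rot[16] = fgefde$egacgbabefbgdaag
  rot[17] = gefde$egacgbabefbgdaagf
  rot[18] = efde$egacgbabefbgdaagfg
  rot[19] = fde$egacgbabefbgdaagfge
  rot[20] = de$egacgbabefbgdaagfgef
  rot[21] = e$egacgbabefbgdaagfgefd
  rot[22] = $egacgbabefbgdaagfgefde
Sorted (with $ < everything):
  sorted[0] = $egacgbabefbgdaagfgefde
  sorted[1] = aagfgefde$egacgbabefbgd
  sorted[2] = abefbgdaagfgefde$egacgb
  sorted[3] = acgbabefbgdaagfgefde$eg
  sorted[4] = agfgefde$egacgbabefbgda
  sorted[5] = babefbgdaagfgefde$egacg
  sorted[6] = befbgdaagfgefde$egacgba
  sorted[7] = bgdaagfgefde$egacgbabef
  sorted[8] = cgbabefbgdaagfgefde$ega
  sorted[9] = daagfgefde$egacgbabefbg
  sorted[10] = de$egacgbabefbgdaagfgef
  sorted[11] = e$egacgbabefbgdaagfgefd
  sorted[12] = efbgdaagfgefde$egacgbab
  sorted[13] = efde$egacgbabefbgdaagfg
  sorted[14] = egacgbabefbgdaagfgefde$
  sorted[15] = fbgdaagfgefde$egacgbabe
  sorted[16] = fde$egacgbabefbgdaagfge
  sorted[17] = fgefde$egacgbabefbgdaag
  sorted[18] = gacgbabefbgdaagfgefde$e
  sorted[19] = gbabefbgdaagfgefde$egac
  sorted[20] = gdaagfgefde$egacgbabefb
  sorted[21] = gefde$egacgbabefbgdaagf
  sorted[22] = gfgefde$egacgbabefbgdaa
sorted[9] = daagfgefde$egacgbabefbg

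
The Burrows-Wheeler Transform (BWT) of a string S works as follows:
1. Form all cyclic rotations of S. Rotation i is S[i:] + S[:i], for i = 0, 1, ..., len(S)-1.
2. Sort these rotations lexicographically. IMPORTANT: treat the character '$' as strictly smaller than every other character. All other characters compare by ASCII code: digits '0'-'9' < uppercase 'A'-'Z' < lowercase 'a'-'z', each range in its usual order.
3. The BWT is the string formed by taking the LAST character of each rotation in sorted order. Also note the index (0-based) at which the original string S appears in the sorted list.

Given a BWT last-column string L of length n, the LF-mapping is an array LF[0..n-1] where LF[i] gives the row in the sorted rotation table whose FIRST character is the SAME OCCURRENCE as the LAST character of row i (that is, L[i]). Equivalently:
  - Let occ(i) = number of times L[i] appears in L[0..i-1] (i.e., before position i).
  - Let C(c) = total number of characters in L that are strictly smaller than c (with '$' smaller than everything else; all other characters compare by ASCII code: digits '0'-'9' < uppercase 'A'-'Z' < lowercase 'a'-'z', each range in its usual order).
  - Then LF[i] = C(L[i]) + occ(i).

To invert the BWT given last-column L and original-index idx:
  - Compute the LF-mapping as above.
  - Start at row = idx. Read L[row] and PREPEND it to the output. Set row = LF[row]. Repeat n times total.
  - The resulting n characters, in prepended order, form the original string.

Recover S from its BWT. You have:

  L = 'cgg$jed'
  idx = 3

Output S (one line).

LF mapping: 1 4 5 0 6 3 2
Walk LF starting at row 3, prepending L[row]:
  step 1: row=3, L[3]='$', prepend. Next row=LF[3]=0
  step 2: row=0, L[0]='c', prepend. Next row=LF[0]=1
  step 3: row=1, L[1]='g', prepend. Next row=LF[1]=4
  step 4: row=4, L[4]='j', prepend. Next row=LF[4]=6
  step 5: row=6, L[6]='d', prepend. Next row=LF[6]=2
  step 6: row=2, L[2]='g', prepend. Next row=LF[2]=5
  step 7: row=5, L[5]='e', prepend. Next row=LF[5]=3
Reversed output: egdjgc$

Answer: egdjgc$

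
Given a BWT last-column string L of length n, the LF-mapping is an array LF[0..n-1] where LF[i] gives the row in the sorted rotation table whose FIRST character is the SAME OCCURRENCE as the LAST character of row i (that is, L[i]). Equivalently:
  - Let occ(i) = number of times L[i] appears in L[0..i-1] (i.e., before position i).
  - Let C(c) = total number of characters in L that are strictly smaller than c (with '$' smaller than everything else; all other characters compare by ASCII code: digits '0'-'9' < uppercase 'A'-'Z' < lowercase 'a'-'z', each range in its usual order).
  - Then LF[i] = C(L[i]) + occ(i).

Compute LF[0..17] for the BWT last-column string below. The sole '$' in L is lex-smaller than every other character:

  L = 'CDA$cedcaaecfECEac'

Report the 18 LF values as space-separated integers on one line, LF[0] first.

Answer: 2 4 1 0 10 15 14 11 7 8 16 12 17 5 3 6 9 13

Derivation:
Char counts: '$':1, 'A':1, 'C':2, 'D':1, 'E':2, 'a':3, 'c':4, 'd':1, 'e':2, 'f':1
C (first-col start): C('$')=0, C('A')=1, C('C')=2, C('D')=4, C('E')=5, C('a')=7, C('c')=10, C('d')=14, C('e')=15, C('f')=17
L[0]='C': occ=0, LF[0]=C('C')+0=2+0=2
L[1]='D': occ=0, LF[1]=C('D')+0=4+0=4
L[2]='A': occ=0, LF[2]=C('A')+0=1+0=1
L[3]='$': occ=0, LF[3]=C('$')+0=0+0=0
L[4]='c': occ=0, LF[4]=C('c')+0=10+0=10
L[5]='e': occ=0, LF[5]=C('e')+0=15+0=15
L[6]='d': occ=0, LF[6]=C('d')+0=14+0=14
L[7]='c': occ=1, LF[7]=C('c')+1=10+1=11
L[8]='a': occ=0, LF[8]=C('a')+0=7+0=7
L[9]='a': occ=1, LF[9]=C('a')+1=7+1=8
L[10]='e': occ=1, LF[10]=C('e')+1=15+1=16
L[11]='c': occ=2, LF[11]=C('c')+2=10+2=12
L[12]='f': occ=0, LF[12]=C('f')+0=17+0=17
L[13]='E': occ=0, LF[13]=C('E')+0=5+0=5
L[14]='C': occ=1, LF[14]=C('C')+1=2+1=3
L[15]='E': occ=1, LF[15]=C('E')+1=5+1=6
L[16]='a': occ=2, LF[16]=C('a')+2=7+2=9
L[17]='c': occ=3, LF[17]=C('c')+3=10+3=13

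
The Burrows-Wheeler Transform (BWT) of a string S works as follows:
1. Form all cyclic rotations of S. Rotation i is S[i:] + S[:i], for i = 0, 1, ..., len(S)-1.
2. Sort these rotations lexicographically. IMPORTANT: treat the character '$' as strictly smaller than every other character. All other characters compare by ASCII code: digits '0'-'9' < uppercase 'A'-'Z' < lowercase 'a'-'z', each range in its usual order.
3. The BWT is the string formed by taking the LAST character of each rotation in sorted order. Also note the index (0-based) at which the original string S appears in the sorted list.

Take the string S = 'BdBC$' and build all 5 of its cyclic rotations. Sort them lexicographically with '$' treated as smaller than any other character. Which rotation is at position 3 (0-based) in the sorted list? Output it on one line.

Answer: C$BdB

Derivation:
All 5 rotations (rotation i = S[i:]+S[:i]):
  rot[0] = BdBC$
  rot[1] = dBC$B
  rot[2] = BC$Bd
  rot[3] = C$BdB
  rot[4] = $BdBC
Sorted (with $ < everything):
  sorted[0] = $BdBC
  sorted[1] = BC$Bd
  sorted[2] = BdBC$
  sorted[3] = C$BdB
  sorted[4] = dBC$B
sorted[3] = C$BdB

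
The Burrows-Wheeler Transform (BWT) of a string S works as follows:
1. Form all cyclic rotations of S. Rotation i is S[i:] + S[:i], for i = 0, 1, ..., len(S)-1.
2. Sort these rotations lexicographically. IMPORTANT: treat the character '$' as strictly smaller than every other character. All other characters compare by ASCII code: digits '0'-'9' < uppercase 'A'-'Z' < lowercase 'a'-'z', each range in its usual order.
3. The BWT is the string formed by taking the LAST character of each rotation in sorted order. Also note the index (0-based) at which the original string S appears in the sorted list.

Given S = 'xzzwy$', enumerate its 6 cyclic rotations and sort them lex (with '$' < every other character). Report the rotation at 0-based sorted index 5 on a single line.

All 6 rotations (rotation i = S[i:]+S[:i]):
  rot[0] = xzzwy$
  rot[1] = zzwy$x
  rot[2] = zwy$xz
  rot[3] = wy$xzz
  rot[4] = y$xzzw
  rot[5] = $xzzwy
Sorted (with $ < everything):
  sorted[0] = $xzzwy
  sorted[1] = wy$xzz
  sorted[2] = xzzwy$
  sorted[3] = y$xzzw
  sorted[4] = zwy$xz
  sorted[5] = zzwy$x
sorted[5] = zzwy$x

Answer: zzwy$x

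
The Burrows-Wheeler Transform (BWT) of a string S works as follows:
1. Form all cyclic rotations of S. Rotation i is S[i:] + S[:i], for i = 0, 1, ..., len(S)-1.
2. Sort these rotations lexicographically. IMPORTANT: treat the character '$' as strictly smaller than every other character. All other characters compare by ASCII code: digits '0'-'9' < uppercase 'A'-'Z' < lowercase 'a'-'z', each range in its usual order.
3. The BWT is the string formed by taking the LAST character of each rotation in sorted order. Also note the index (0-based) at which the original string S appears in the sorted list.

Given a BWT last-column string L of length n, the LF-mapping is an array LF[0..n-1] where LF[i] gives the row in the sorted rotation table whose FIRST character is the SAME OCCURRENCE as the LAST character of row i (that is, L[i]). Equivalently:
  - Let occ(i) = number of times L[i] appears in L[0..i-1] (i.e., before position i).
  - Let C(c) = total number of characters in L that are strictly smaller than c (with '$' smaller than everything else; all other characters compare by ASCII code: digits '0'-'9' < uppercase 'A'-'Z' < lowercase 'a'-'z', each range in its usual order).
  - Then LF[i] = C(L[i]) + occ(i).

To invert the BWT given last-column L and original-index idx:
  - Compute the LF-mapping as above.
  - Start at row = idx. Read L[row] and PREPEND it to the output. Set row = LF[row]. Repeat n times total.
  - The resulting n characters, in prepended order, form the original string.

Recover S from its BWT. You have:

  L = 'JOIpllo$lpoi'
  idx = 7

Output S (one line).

LF mapping: 2 3 1 10 5 6 8 0 7 11 9 4
Walk LF starting at row 7, prepending L[row]:
  step 1: row=7, L[7]='$', prepend. Next row=LF[7]=0
  step 2: row=0, L[0]='J', prepend. Next row=LF[0]=2
  step 3: row=2, L[2]='I', prepend. Next row=LF[2]=1
  step 4: row=1, L[1]='O', prepend. Next row=LF[1]=3
  step 5: row=3, L[3]='p', prepend. Next row=LF[3]=10
  step 6: row=10, L[10]='o', prepend. Next row=LF[10]=9
  step 7: row=9, L[9]='p', prepend. Next row=LF[9]=11
  step 8: row=11, L[11]='i', prepend. Next row=LF[11]=4
  step 9: row=4, L[4]='l', prepend. Next row=LF[4]=5
  step 10: row=5, L[5]='l', prepend. Next row=LF[5]=6
  step 11: row=6, L[6]='o', prepend. Next row=LF[6]=8
  step 12: row=8, L[8]='l', prepend. Next row=LF[8]=7
Reversed output: lollipopOIJ$

Answer: lollipopOIJ$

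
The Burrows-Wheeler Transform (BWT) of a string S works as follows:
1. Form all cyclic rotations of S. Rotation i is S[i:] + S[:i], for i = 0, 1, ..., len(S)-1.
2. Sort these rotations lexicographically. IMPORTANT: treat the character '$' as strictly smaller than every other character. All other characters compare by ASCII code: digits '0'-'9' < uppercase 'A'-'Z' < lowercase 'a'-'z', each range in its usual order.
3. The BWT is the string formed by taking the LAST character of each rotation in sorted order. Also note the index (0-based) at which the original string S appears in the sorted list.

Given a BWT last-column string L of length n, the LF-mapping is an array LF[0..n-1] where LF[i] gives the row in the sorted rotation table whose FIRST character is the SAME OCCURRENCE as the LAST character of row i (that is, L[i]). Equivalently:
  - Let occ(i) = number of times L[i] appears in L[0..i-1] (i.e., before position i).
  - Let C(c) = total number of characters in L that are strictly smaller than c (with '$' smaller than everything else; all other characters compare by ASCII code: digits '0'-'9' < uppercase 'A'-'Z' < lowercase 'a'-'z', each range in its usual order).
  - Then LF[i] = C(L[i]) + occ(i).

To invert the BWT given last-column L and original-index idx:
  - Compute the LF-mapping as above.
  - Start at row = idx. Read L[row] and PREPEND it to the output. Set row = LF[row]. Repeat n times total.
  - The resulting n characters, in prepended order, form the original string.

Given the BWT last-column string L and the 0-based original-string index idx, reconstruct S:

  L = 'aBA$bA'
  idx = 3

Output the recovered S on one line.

LF mapping: 4 3 1 0 5 2
Walk LF starting at row 3, prepending L[row]:
  step 1: row=3, L[3]='$', prepend. Next row=LF[3]=0
  step 2: row=0, L[0]='a', prepend. Next row=LF[0]=4
  step 3: row=4, L[4]='b', prepend. Next row=LF[4]=5
  step 4: row=5, L[5]='A', prepend. Next row=LF[5]=2
  step 5: row=2, L[2]='A', prepend. Next row=LF[2]=1
  step 6: row=1, L[1]='B', prepend. Next row=LF[1]=3
Reversed output: BAAba$

Answer: BAAba$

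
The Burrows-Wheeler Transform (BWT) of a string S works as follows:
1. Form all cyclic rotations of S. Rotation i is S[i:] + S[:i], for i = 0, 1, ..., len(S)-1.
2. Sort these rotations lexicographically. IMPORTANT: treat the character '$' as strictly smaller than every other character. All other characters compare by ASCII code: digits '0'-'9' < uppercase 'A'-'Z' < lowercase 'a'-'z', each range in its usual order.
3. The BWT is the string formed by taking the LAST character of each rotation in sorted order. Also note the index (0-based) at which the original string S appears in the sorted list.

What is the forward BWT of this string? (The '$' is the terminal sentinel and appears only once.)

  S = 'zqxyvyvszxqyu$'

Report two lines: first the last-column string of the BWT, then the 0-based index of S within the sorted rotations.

Answer: uzxvyyyzqqvx$s
12

Derivation:
All 14 rotations (rotation i = S[i:]+S[:i]):
  rot[0] = zqxyvyvszxqyu$
  rot[1] = qxyvyvszxqyu$z
  rot[2] = xyvyvszxqyu$zq
  rot[3] = yvyvszxqyu$zqx
  rot[4] = vyvszxqyu$zqxy
  rot[5] = yvszxqyu$zqxyv
  rot[6] = vszxqyu$zqxyvy
  rot[7] = szxqyu$zqxyvyv
  rot[8] = zxqyu$zqxyvyvs
  rot[9] = xqyu$zqxyvyvsz
  rot[10] = qyu$zqxyvyvszx
  rot[11] = yu$zqxyvyvszxq
  rot[12] = u$zqxyvyvszxqy
  rot[13] = $zqxyvyvszxqyu
Sorted (with $ < everything):
  sorted[0] = $zqxyvyvszxqyu  (last char: 'u')
  sorted[1] = qxyvyvszxqyu$z  (last char: 'z')
  sorted[2] = qyu$zqxyvyvszx  (last char: 'x')
  sorted[3] = szxqyu$zqxyvyv  (last char: 'v')
  sorted[4] = u$zqxyvyvszxqy  (last char: 'y')
  sorted[5] = vszxqyu$zqxyvy  (last char: 'y')
  sorted[6] = vyvszxqyu$zqxy  (last char: 'y')
  sorted[7] = xqyu$zqxyvyvsz  (last char: 'z')
  sorted[8] = xyvyvszxqyu$zq  (last char: 'q')
  sorted[9] = yu$zqxyvyvszxq  (last char: 'q')
  sorted[10] = yvszxqyu$zqxyv  (last char: 'v')
  sorted[11] = yvyvszxqyu$zqx  (last char: 'x')
  sorted[12] = zqxyvyvszxqyu$  (last char: '$')
  sorted[13] = zxqyu$zqxyvyvs  (last char: 's')
Last column: uzxvyyyzqqvx$s
Original string S is at sorted index 12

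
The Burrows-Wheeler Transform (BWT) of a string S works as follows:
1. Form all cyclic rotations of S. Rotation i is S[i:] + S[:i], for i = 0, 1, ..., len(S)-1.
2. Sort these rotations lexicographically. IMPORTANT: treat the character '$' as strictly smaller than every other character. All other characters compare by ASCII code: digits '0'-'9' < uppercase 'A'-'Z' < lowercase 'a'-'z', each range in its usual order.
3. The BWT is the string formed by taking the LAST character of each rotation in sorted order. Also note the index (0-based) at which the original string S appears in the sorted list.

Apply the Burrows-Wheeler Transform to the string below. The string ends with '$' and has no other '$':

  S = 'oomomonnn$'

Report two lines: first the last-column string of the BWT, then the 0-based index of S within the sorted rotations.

All 10 rotations (rotation i = S[i:]+S[:i]):
  rot[0] = oomomonnn$
  rot[1] = omomonnn$o
  rot[2] = momonnn$oo
  rot[3] = omonnn$oom
  rot[4] = monnn$oomo
  rot[5] = onnn$oomom
  rot[6] = nnn$oomomo
  rot[7] = nn$oomomon
  rot[8] = n$oomomonn
  rot[9] = $oomomonnn
Sorted (with $ < everything):
  sorted[0] = $oomomonnn  (last char: 'n')
  sorted[1] = momonnn$oo  (last char: 'o')
  sorted[2] = monnn$oomo  (last char: 'o')
  sorted[3] = n$oomomonn  (last char: 'n')
  sorted[4] = nn$oomomon  (last char: 'n')
  sorted[5] = nnn$oomomo  (last char: 'o')
  sorted[6] = omomonnn$o  (last char: 'o')
  sorted[7] = omonnn$oom  (last char: 'm')
  sorted[8] = onnn$oomom  (last char: 'm')
  sorted[9] = oomomonnn$  (last char: '$')
Last column: noonnoomm$
Original string S is at sorted index 9

Answer: noonnoomm$
9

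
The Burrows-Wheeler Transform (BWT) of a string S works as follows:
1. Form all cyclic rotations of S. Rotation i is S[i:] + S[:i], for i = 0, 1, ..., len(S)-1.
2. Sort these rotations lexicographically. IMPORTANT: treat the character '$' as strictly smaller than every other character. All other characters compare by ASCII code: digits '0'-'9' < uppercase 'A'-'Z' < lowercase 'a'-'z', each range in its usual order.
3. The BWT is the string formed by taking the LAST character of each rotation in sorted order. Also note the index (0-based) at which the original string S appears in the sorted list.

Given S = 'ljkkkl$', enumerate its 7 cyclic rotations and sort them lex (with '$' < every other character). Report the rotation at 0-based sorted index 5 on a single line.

All 7 rotations (rotation i = S[i:]+S[:i]):
  rot[0] = ljkkkl$
  rot[1] = jkkkl$l
  rot[2] = kkkl$lj
  rot[3] = kkl$ljk
  rot[4] = kl$ljkk
  rot[5] = l$ljkkk
  rot[6] = $ljkkkl
Sorted (with $ < everything):
  sorted[0] = $ljkkkl
  sorted[1] = jkkkl$l
  sorted[2] = kkkl$lj
  sorted[3] = kkl$ljk
  sorted[4] = kl$ljkk
  sorted[5] = l$ljkkk
  sorted[6] = ljkkkl$
sorted[5] = l$ljkkk

Answer: l$ljkkk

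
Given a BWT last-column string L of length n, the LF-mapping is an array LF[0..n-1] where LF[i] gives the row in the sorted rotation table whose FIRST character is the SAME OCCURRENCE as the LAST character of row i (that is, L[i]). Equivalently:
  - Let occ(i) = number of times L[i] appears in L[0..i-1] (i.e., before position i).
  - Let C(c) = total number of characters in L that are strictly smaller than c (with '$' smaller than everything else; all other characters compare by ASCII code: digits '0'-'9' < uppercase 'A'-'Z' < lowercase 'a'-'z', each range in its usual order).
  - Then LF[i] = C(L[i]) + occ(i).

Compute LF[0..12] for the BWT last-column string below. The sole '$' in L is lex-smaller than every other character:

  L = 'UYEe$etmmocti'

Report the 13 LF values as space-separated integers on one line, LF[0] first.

Char counts: '$':1, 'E':1, 'U':1, 'Y':1, 'c':1, 'e':2, 'i':1, 'm':2, 'o':1, 't':2
C (first-col start): C('$')=0, C('E')=1, C('U')=2, C('Y')=3, C('c')=4, C('e')=5, C('i')=7, C('m')=8, C('o')=10, C('t')=11
L[0]='U': occ=0, LF[0]=C('U')+0=2+0=2
L[1]='Y': occ=0, LF[1]=C('Y')+0=3+0=3
L[2]='E': occ=0, LF[2]=C('E')+0=1+0=1
L[3]='e': occ=0, LF[3]=C('e')+0=5+0=5
L[4]='$': occ=0, LF[4]=C('$')+0=0+0=0
L[5]='e': occ=1, LF[5]=C('e')+1=5+1=6
L[6]='t': occ=0, LF[6]=C('t')+0=11+0=11
L[7]='m': occ=0, LF[7]=C('m')+0=8+0=8
L[8]='m': occ=1, LF[8]=C('m')+1=8+1=9
L[9]='o': occ=0, LF[9]=C('o')+0=10+0=10
L[10]='c': occ=0, LF[10]=C('c')+0=4+0=4
L[11]='t': occ=1, LF[11]=C('t')+1=11+1=12
L[12]='i': occ=0, LF[12]=C('i')+0=7+0=7

Answer: 2 3 1 5 0 6 11 8 9 10 4 12 7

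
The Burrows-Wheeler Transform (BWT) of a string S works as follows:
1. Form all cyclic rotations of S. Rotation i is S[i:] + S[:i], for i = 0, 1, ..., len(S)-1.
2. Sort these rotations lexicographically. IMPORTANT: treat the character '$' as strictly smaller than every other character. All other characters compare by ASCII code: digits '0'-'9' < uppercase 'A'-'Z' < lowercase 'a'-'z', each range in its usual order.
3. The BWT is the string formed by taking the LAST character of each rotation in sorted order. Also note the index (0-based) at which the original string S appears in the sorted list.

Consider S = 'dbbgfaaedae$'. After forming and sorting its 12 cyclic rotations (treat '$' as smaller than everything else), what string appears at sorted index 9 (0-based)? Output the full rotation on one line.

Answer: edae$dbbgfaa

Derivation:
All 12 rotations (rotation i = S[i:]+S[:i]):
  rot[0] = dbbgfaaedae$
  rot[1] = bbgfaaedae$d
  rot[2] = bgfaaedae$db
  rot[3] = gfaaedae$dbb
  rot[4] = faaedae$dbbg
  rot[5] = aaedae$dbbgf
  rot[6] = aedae$dbbgfa
  rot[7] = edae$dbbgfaa
  rot[8] = dae$dbbgfaae
  rot[9] = ae$dbbgfaaed
  rot[10] = e$dbbgfaaeda
  rot[11] = $dbbgfaaedae
Sorted (with $ < everything):
  sorted[0] = $dbbgfaaedae
  sorted[1] = aaedae$dbbgf
  sorted[2] = ae$dbbgfaaed
  sorted[3] = aedae$dbbgfa
  sorted[4] = bbgfaaedae$d
  sorted[5] = bgfaaedae$db
  sorted[6] = dae$dbbgfaae
  sorted[7] = dbbgfaaedae$
  sorted[8] = e$dbbgfaaeda
  sorted[9] = edae$dbbgfaa
  sorted[10] = faaedae$dbbg
  sorted[11] = gfaaedae$dbb
sorted[9] = edae$dbbgfaa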